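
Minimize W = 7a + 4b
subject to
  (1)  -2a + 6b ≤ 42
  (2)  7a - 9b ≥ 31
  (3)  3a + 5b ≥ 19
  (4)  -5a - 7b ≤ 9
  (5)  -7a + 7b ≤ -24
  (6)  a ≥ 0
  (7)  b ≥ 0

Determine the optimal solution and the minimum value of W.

Corner points and W = 7a + 4b:
  (47/2, 89/6) → W = 1343/6
  (163/31, 20/31) → W = 1221/31
  (19/3, 0) → W = 133/3
The feasible region is unbounded (it extends along (3, 1), (1, 0)), but W strictly increases along every unbounded feasible direction, so there is no improving ray and the minimum is attained at a vertex.

The binding constraints are 7a - 9b = 31 and 3a + 5b = 19.
Solving simultaneously gives a = 163/31, b = 20/31.

a = 163/31, b = 20/31, minimum W = 1221/31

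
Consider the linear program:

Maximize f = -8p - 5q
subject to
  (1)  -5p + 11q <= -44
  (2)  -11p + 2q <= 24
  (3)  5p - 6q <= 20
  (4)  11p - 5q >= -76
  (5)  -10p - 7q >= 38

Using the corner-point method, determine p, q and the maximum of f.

p = -23/7, q = -85/14, maximum f = 793/14

Extreme points and f = -8p - 5q:
  (-352/111, -604/111) → f = 5836/111
  (-44/25, -24/5) → f = 952/25
  (-23/7, -85/14) → f = 793/14

The optimum lies where -11p + 2q = 24 and 5p - 6q = 20.
Solving simultaneously gives p = -23/7, q = -85/14.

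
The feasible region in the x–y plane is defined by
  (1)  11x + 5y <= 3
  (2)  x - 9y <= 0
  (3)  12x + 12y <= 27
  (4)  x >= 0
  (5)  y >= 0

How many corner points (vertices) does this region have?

Pairwise boundary intersections that survive every other constraint:
  (27/104, 3/104)
  (0, 3/5)
  (0, 0)

3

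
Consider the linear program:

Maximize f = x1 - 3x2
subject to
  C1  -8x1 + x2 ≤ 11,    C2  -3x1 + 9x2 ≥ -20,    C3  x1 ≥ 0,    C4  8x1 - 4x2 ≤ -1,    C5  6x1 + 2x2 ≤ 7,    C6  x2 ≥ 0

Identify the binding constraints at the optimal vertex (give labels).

Vertices and f = x1 - 3x2:
  (0, 1/4) → f = -3/4
  (0, 7/2) → f = -21/2
  (13/20, 31/20) → f = -4

The maximum is at (0, 1/4). Substituting into each constraint, equality holds for C3 and C4; the remaining constraints have slack.

C3 and C4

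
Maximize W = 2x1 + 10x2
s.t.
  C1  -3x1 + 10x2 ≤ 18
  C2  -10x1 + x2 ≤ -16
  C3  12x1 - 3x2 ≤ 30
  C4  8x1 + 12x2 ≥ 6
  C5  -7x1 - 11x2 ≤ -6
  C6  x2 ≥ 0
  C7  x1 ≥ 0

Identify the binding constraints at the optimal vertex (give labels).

C1 and C3

Corner points and W = 2x1 + 10x2:
  (178/97, 228/97) → W = 2636/97
  (118/37, 102/37) → W = 1256/37
  (8/5, 0) → W = 16/5
  (5/2, 0) → W = 5

The maximum is at (118/37, 102/37). Substituting into each constraint, equality holds for C1 and C3; the remaining constraints have slack.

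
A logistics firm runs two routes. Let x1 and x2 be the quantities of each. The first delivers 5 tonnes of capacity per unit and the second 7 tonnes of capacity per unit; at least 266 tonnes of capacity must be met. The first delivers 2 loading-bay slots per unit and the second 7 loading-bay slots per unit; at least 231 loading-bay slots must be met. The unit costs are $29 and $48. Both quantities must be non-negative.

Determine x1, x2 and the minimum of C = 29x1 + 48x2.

Vertices and C = 29x1 + 48x2:
  (0, 38) → C = 1824
  (231/2, 0) → C = 6699/2
  (35/3, 89/3) → C = 5287/3
The feasible region is unbounded (it extends along (0, 1), (1, 0)), but C strictly increases along every unbounded feasible direction, so there is no improving ray and the minimum is attained at a vertex.

At the optimal vertex, 5x1 + 7x2 = 266 and 2x1 + 7x2 = 231.
Solving simultaneously gives x1 = 35/3, x2 = 89/3.

x1 = 35/3, x2 = 89/3, minimum C = 5287/3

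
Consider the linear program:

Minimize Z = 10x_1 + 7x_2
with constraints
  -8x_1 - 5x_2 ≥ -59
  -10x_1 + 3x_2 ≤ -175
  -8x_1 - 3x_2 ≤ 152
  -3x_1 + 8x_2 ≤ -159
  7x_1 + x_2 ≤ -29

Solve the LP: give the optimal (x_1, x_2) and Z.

x_1 = 5, x_2 = -64, minimum Z = -398

Vertices and Z = 10x_1 + 7x_2:
  (23/18, -1460/27) → Z = -9875/27
  (88/31, -1515/31) → Z = -9725/31
  (5, -64) → Z = -398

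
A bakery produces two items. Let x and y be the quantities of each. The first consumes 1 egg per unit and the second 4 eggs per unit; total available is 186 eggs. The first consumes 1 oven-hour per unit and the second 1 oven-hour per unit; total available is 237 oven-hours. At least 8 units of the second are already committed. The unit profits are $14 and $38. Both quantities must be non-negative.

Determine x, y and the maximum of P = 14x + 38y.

x = 154, y = 8, maximum P = 2460

At the optimal vertex, x + 4y = 186 and y = 8.
Solving simultaneously gives x = 154, y = 8.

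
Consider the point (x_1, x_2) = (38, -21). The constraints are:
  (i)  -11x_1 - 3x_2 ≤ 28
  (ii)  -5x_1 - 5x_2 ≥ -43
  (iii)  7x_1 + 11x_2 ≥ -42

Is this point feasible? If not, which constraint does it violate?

not feasible — violates (ii)

Constraint (ii): -5x_1 - 5x_2 = -85, which is not ≥ -43. All other constraints are satisfied.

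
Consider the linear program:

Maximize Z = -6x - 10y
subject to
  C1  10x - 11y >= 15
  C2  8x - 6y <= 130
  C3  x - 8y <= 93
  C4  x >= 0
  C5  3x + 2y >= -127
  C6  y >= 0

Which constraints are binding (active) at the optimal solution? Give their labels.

C1 and C6

Extreme points and Z = -6x - 10y:
  (335/7, 295/7) → Z = -4960/7
  (3/2, 0) → Z = -9
  (65/4, 0) → Z = -195/2

The maximum is at (3/2, 0). Substituting into each constraint, equality holds for C1 and C6; the remaining constraints have slack.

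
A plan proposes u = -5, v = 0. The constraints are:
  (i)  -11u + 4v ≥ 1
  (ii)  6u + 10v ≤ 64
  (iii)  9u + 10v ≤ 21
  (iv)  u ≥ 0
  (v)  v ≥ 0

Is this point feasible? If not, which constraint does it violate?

not feasible — violates (iv)

Constraint (iv): u = -5, which is not ≥ 0. All other constraints are satisfied.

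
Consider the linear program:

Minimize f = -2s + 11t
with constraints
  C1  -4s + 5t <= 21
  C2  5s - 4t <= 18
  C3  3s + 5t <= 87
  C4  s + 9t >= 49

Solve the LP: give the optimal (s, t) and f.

Extreme points and f = -2s + 11t:
  (66/7, 411/35) → f = 3861/35
  (56/41, 217/41) → f = 2275/41
  (438/37, 381/37) → f = 3315/37
  (358/49, 227/49) → f = 1781/49

s = 358/49, t = 227/49, minimum f = 1781/49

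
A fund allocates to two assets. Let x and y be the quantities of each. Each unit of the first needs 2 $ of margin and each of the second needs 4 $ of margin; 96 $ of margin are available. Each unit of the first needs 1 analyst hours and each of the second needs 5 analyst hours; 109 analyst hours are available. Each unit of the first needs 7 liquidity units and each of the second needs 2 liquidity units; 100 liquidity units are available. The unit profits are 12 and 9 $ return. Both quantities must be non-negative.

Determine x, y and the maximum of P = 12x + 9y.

x = 26/3, y = 59/3, maximum P = 281

Vertices and P = 12x + 9y:
  (0, 0) → P = 0
  (0, 109/5) → P = 981/5
  (100/7, 0) → P = 1200/7
  (22/3, 61/3) → P = 271
  (26/3, 59/3) → P = 281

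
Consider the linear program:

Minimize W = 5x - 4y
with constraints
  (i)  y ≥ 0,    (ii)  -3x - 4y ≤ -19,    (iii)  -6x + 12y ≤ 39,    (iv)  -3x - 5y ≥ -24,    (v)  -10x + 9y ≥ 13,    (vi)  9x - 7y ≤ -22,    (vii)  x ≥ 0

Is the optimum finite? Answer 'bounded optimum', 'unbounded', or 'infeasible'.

infeasible

The boundaries -3x - 4y = -19 and -6x + 12y = 39 meet at (6/5, 77/20), but that point violates 9x - 7y ≤ -22. Every candidate vertex is excluded by some other constraint, so the feasible region is empty.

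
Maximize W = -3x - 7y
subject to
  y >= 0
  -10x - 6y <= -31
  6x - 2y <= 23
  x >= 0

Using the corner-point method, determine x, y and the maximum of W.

Feasible corners and W = -3x - 7y:
  (31/10, 0) → W = -93/10
  (23/6, 0) → W = -23/2
  (0, 31/6) → W = -217/6
The feasible region is unbounded (it extends along (0, 1), (1, 3)), but W strictly decreases along every unbounded feasible direction, so there is no improving ray and the maximum is attained at a vertex.

The optimum lies where y = 0 and -10x - 6y = -31.
Solving simultaneously gives x = 31/10, y = 0.

x = 31/10, y = 0, maximum W = -93/10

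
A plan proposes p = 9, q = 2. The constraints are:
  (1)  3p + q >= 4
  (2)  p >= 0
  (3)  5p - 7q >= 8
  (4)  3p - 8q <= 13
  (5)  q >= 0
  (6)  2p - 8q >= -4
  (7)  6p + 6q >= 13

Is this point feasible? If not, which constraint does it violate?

(1): 29 ≥ 4 ✓
(2): 9 ≥ 0 ✓
(3): 31 ≥ 8 ✓
(4): 11 ≤ 13 ✓
(5): 2 ≥ 0 ✓
(6): 2 ≥ -4 ✓
(7): 66 ≥ 13 ✓

feasible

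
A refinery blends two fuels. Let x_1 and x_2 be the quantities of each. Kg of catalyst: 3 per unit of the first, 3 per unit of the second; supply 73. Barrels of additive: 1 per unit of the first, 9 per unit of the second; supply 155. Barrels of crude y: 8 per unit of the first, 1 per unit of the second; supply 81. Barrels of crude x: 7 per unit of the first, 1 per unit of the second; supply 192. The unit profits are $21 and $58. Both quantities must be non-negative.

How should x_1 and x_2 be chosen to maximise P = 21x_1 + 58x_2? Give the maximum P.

x_1 = 8, x_2 = 49/3, maximum P = 3346/3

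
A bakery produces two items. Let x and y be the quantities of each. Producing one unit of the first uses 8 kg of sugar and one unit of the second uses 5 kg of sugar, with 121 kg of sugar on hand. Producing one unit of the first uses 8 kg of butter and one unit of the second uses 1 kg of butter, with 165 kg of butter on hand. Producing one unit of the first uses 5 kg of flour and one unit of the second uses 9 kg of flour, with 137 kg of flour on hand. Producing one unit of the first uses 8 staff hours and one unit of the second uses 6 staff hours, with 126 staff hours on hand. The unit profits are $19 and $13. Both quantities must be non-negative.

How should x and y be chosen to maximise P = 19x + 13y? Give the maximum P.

Feasible corners and P = 19x + 13y:
  (0, 0) → P = 0
  (0, 137/9) → P = 1781/9
  (121/8, 0) → P = 2299/8
  (12, 5) → P = 293
  (52/7, 233/21) → P = 5993/21

x = 12, y = 5, maximum P = 293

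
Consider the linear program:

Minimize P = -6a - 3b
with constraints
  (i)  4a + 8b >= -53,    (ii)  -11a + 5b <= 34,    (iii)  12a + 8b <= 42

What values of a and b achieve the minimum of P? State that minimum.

a = 95/8, b = -201/16, minimum P = -537/16

Corner points and P = -6a - 3b:
  (-179/36, -149/36) → P = 169/4
  (95/8, -201/16) → P = -537/16
  (-31/74, 435/74) → P = -1119/74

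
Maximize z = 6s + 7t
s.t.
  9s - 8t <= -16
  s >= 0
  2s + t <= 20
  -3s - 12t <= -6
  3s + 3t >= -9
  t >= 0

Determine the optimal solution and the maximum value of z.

s = 0, t = 20, maximum z = 140

Feasible corners and z = 6s + 7t:
  (0, 2) → z = 14
  (144/25, 212/25) → z = 2348/25
  (0, 20) → z = 140

At the optimal vertex, s = 0 and 2s + t = 20.
Solving simultaneously gives s = 0, t = 20.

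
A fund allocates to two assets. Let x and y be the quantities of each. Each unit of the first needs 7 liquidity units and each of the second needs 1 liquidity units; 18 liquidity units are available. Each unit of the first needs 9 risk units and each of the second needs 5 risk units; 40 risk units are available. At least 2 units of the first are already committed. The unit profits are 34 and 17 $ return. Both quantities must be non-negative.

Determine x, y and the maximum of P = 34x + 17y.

Corner points and P = 34x + 17y:
  (18/7, 0) → P = 612/7
  (2, 0) → P = 68
  (2, 4) → P = 136

The binding constraints are 7x + y = 18 and x = 2.
Solving simultaneously gives x = 2, y = 4.

x = 2, y = 4, maximum P = 136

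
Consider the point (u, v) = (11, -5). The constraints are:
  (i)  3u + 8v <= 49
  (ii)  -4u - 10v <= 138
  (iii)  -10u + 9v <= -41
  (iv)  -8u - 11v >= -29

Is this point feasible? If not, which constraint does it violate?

Constraint (iv): -8u - 11v = -33, which is not ≥ -29. All other constraints are satisfied.

not feasible — violates (iv)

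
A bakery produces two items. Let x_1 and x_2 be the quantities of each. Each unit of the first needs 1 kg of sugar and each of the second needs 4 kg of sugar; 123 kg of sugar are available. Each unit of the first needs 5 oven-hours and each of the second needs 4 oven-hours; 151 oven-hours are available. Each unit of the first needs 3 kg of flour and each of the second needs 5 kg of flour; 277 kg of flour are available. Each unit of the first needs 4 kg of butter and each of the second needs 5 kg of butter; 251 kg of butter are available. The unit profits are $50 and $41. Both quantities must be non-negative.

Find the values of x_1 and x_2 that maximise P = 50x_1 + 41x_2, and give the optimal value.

x_1 = 7, x_2 = 29, maximum P = 1539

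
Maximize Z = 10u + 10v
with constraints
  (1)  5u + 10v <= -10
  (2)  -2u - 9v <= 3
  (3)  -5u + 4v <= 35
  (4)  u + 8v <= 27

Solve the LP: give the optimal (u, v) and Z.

u = -12/5, v = 1/5, maximum Z = -22

Feasible corners and Z = 10u + 10v:
  (-12/5, 1/5) → Z = -22
  (-39/7, 25/14) → Z = -265/7
  (-327/53, 55/53) → Z = -2720/53

At the optimal vertex, 5u + 10v = -10 and -2u - 9v = 3.
Solving simultaneously gives u = -12/5, v = 1/5.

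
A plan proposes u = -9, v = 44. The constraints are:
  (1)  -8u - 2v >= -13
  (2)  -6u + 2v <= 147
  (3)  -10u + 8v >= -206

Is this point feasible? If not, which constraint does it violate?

not feasible — violates (1)

Constraint (1): -8u - 2v = -16, which is not ≥ -13. All other constraints are satisfied.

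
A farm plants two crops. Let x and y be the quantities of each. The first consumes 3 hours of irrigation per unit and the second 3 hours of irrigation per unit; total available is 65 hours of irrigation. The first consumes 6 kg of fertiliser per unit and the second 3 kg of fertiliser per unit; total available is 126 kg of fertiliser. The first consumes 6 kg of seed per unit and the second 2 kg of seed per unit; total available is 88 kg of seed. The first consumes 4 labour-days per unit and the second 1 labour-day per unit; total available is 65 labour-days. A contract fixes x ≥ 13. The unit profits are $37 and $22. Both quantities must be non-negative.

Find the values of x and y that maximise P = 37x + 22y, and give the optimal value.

x = 13, y = 5, maximum P = 591

Extreme points and P = 37x + 22y:
  (44/3, 0) → P = 1628/3
  (13, 0) → P = 481
  (13, 5) → P = 591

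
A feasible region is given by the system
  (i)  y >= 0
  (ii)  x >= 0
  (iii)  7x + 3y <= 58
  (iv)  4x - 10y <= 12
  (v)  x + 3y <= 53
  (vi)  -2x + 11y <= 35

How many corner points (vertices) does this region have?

Pairwise boundary intersections that survive every other constraint:
  (0, 0)
  (3, 0)
  (0, 35/11)
  (308/41, 74/41)
  (533/83, 361/83)

5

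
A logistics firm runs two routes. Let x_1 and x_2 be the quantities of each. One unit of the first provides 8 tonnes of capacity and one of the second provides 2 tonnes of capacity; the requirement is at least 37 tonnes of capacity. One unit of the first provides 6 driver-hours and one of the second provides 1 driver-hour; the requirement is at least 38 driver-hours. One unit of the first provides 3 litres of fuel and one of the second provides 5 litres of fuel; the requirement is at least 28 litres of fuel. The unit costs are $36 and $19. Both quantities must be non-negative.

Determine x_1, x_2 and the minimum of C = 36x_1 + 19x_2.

x_1 = 6, x_2 = 2, minimum C = 254

Extreme points and C = 36x_1 + 19x_2:
  (0, 38) → C = 722
  (28/3, 0) → C = 336
  (6, 2) → C = 254
The feasible region is unbounded (it extends along (0, 1), (1, 0)), but C strictly increases along every unbounded feasible direction, so there is no improving ray and the minimum is attained at a vertex.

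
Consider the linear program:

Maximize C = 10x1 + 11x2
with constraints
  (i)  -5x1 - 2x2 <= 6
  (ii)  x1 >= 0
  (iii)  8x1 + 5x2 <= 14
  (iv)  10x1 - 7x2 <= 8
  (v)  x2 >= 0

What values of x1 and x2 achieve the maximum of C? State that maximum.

x1 = 0, x2 = 14/5, maximum C = 154/5

Corner points and C = 10x1 + 11x2:
  (0, 14/5) → C = 154/5
  (0, 0) → C = 0
  (69/53, 38/53) → C = 1108/53
  (4/5, 0) → C = 8

The optimum lies where x1 = 0 and 8x1 + 5x2 = 14.
Solving simultaneously gives x1 = 0, x2 = 14/5.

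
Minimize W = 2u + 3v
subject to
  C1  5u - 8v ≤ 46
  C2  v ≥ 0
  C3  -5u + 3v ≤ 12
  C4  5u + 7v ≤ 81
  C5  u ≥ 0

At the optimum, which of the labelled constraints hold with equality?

C2 and C5

Extreme points and W = 2u + 3v:
  (46/5, 0) → W = 92/5
  (194/15, 7/3) → W = 493/15
  (0, 0) → W = 0
  (159/50, 93/10) → W = 1713/50
  (0, 4) → W = 12

The minimum is at (0, 0). Substituting into each constraint, equality holds for C2 and C5; the remaining constraints have slack.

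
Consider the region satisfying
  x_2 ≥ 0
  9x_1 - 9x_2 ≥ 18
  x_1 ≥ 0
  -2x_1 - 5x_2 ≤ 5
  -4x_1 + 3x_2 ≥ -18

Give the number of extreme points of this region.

3

The feasible vertices (each the meet of two boundaries and inside every other half-plane) are:
  (2, 0)
  (9/2, 0)
  (12, 10)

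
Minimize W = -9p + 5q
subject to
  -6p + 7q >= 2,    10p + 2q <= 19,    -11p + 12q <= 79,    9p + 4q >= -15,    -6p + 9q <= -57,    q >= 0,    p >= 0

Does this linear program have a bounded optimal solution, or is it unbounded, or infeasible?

infeasible

The boundaries -6p + 7q = 2 and 10p + 2q = 19 meet at (129/82, 67/41), but that point violates -6p + 9q ≤ -57. Every candidate vertex is excluded by some other constraint, so the feasible region is empty.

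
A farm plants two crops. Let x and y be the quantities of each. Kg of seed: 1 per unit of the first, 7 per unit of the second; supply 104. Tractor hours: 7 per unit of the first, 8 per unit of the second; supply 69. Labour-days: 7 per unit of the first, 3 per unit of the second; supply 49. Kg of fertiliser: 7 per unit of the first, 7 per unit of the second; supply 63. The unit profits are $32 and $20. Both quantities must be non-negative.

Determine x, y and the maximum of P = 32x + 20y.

x = 11/2, y = 7/2, maximum P = 246

At the optimal vertex, 7x + 3y = 49 and 7x + 7y = 63.
Solving simultaneously gives x = 11/2, y = 7/2.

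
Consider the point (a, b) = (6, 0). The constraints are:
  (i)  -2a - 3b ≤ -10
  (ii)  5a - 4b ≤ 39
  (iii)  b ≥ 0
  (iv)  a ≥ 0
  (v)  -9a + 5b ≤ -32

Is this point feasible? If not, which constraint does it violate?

feasible

(i): -12 ≤ -10 ✓
(ii): 30 ≤ 39 ✓
(iii): 0 ≥ 0 ✓
(iv): 6 ≥ 0 ✓
(v): -54 ≤ -32 ✓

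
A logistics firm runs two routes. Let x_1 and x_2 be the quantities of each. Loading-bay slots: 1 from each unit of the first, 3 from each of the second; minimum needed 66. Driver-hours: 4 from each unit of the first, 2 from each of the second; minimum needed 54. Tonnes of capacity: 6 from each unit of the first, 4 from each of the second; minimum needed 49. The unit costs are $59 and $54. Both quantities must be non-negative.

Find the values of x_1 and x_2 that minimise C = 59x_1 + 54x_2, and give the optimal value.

x_1 = 3, x_2 = 21, minimum C = 1311

The feasible region is unbounded (it extends along (0, 1), (1, 0)), but C strictly increases along every unbounded feasible direction, so there is no improving ray and the minimum is attained at a vertex.

The binding constraints are x_1 + 3x_2 = 66 and 4x_1 + 2x_2 = 54.
Solving simultaneously gives x_1 = 3, x_2 = 21.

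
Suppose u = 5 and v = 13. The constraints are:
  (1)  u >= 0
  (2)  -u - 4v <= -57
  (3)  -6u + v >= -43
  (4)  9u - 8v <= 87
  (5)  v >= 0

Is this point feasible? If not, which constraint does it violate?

(1): 5 ≥ 0 ✓
(2): -57 ≤ -57 ✓
(3): -17 ≥ -43 ✓
(4): -59 ≤ 87 ✓
(5): 13 ≥ 0 ✓

feasible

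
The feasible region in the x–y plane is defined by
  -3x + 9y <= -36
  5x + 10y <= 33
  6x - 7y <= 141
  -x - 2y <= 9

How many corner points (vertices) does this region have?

Pairwise boundary intersections that survive every other constraint:
  (219/25, -27/25)
  (-3/5, -21/5)
  (1641/95, -507/95)
  (219/19, -195/19)

4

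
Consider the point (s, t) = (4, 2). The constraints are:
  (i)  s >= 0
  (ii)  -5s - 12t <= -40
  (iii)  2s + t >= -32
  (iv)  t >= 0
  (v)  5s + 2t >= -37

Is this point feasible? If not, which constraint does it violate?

feasible

(i): 4 ≥ 0 ✓
(ii): -44 ≤ -40 ✓
(iii): 10 ≥ -32 ✓
(iv): 2 ≥ 0 ✓
(v): 24 ≥ -37 ✓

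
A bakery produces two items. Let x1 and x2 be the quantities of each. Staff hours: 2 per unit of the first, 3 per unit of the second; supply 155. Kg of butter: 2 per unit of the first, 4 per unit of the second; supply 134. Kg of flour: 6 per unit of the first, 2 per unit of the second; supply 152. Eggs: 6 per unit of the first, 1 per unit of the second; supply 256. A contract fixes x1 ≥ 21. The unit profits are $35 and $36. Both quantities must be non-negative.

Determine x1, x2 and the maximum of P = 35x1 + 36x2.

x1 = 21, x2 = 13, maximum P = 1203

Vertices and P = 35x1 + 36x2:
  (76/3, 0) → P = 2660/3
  (21, 0) → P = 735
  (21, 13) → P = 1203

The binding constraints are 6x1 + 2x2 = 152 and x1 = 21.
Solving simultaneously gives x1 = 21, x2 = 13.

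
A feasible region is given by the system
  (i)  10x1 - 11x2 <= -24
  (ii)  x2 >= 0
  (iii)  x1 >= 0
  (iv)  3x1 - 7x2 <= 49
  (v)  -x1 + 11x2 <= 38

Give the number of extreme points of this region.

3

Of the 10 pairwise boundary intersections, those satisfying every inequality are:
  (0, 24/11)
  (14/9, 356/99)
  (0, 38/11)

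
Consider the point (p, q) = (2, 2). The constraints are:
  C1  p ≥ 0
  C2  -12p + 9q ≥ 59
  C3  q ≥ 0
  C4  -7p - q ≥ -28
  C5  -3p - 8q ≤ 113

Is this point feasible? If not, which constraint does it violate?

not feasible — violates C2

Constraint C2: -12p + 9q = -6, which is not ≥ 59. All other constraints are satisfied.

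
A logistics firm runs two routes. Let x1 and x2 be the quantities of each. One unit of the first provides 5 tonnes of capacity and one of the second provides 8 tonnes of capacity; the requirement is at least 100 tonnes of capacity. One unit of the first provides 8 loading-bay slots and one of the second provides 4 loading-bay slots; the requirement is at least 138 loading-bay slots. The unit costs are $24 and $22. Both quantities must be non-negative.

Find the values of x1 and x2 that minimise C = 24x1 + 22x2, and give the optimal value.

Corner points and C = 24x1 + 22x2:
  (0, 69/2) → C = 759
  (20, 0) → C = 480
  (16, 5/2) → C = 439
The feasible region is unbounded (it extends along (0, 1), (1, 0)), but C strictly increases along every unbounded feasible direction, so there is no improving ray and the minimum is attained at a vertex.

The binding constraints are 5x1 + 8x2 = 100 and 8x1 + 4x2 = 138.
Solving simultaneously gives x1 = 16, x2 = 5/2.

x1 = 16, x2 = 5/2, minimum C = 439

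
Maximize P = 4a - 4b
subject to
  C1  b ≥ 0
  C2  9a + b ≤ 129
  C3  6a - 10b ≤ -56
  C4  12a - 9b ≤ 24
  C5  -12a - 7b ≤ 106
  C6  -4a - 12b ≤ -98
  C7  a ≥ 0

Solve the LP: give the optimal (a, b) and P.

a = 124/11, b = 136/11, maximum P = -48/11

Corner points and P = 4a - 4b:
  (395/31, 444/31) → P = -196/31
  (0, 129) → P = -516
  (124/11, 136/11) → P = -48/11
  (11/4, 29/4) → P = -18
  (0, 49/6) → P = -98/3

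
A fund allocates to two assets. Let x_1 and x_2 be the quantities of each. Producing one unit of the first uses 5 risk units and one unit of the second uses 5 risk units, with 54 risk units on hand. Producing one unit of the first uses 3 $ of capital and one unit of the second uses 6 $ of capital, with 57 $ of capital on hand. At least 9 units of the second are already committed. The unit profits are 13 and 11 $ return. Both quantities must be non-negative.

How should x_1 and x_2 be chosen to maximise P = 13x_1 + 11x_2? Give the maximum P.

x_1 = 1, x_2 = 9, maximum P = 112

Corner points and P = 13x_1 + 11x_2:
  (0, 19/2) → P = 209/2
  (0, 9) → P = 99
  (1, 9) → P = 112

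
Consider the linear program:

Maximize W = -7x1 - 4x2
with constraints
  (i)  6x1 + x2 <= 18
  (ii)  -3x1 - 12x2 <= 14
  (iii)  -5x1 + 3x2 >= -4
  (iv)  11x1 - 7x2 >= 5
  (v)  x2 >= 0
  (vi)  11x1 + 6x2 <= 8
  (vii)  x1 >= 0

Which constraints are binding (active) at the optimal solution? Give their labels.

(iv) and (v)

Vertices and W = -7x1 - 4x2:
  (5/11, 0) → W = -35/11
  (86/143, 3/13) → W = -734/143
  (8/11, 0) → W = -56/11

The maximum is at (5/11, 0). Substituting into each constraint, equality holds for (iv) and (v); the remaining constraints have slack.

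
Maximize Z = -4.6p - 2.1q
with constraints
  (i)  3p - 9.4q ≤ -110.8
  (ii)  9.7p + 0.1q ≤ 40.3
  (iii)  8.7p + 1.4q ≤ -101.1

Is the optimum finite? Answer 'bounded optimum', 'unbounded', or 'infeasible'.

From the feasible point (-55273/4299, 11011/1433), moving in the direction (-9.4, -3) keeps every constraint satisfied while Z increases without bound.

unbounded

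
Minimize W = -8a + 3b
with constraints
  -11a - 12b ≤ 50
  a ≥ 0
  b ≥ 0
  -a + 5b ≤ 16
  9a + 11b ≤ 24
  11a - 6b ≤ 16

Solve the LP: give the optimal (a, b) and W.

Vertices and W = -8a + 3b:
  (0, 0) → W = 0
  (0, 24/11) → W = 72/11
  (16/11, 0) → W = -128/11
  (64/35, 24/35) → W = -88/7

The optimum lies where 9a + 11b = 24 and 11a - 6b = 16.
Solving simultaneously gives a = 64/35, b = 24/35.

a = 64/35, b = 24/35, minimum W = -88/7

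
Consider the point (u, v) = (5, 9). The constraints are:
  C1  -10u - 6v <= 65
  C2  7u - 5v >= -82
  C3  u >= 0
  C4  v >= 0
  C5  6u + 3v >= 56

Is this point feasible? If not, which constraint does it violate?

feasible

C1: -104 ≤ 65 ✓
C2: -10 ≥ -82 ✓
C3: 5 ≥ 0 ✓
C4: 9 ≥ 0 ✓
C5: 57 ≥ 56 ✓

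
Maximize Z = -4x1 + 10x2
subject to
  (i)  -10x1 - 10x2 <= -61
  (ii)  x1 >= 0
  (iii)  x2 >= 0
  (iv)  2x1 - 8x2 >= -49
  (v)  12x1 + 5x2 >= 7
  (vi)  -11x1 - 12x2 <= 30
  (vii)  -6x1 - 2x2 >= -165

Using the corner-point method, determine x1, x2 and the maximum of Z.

x1 = 0, x2 = 49/8, maximum Z = 245/4

Vertices and Z = -4x1 + 10x2:
  (0, 61/10) → Z = 61
  (61/10, 0) → Z = -122/5
  (0, 49/8) → Z = 245/4
  (55/2, 0) → Z = -110
  (47/2, 12) → Z = 26

The binding constraints are x1 = 0 and 2x1 - 8x2 = -49.
Solving simultaneously gives x1 = 0, x2 = 49/8.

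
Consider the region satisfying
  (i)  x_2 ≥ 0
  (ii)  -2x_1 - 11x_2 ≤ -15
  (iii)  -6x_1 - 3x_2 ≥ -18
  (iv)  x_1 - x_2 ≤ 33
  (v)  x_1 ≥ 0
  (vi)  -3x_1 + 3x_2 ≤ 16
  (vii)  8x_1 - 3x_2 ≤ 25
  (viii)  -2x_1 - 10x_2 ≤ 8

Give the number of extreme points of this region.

4

Pairwise boundary intersections that survive every other constraint:
  (51/20, 9/10)
  (0, 15/11)
  (2/9, 50/9)
  (0, 16/3)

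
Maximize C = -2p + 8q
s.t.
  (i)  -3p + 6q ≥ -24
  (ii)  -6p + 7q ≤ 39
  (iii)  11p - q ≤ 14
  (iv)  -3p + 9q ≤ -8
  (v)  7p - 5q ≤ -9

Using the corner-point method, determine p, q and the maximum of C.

p = -121/48, q = -83/48, maximum C = -211/24

Corner points and C = -2p + 8q:
  (-134/5, -87/5) → C = -428/5
  (-58/9, -65/9) → C = -404/9
  (-37/3, -5) → C = -46/3
  (-121/48, -83/48) → C = -211/24

The binding constraints are -3p + 9q = -8 and 7p - 5q = -9.
Solving simultaneously gives p = -121/48, q = -83/48.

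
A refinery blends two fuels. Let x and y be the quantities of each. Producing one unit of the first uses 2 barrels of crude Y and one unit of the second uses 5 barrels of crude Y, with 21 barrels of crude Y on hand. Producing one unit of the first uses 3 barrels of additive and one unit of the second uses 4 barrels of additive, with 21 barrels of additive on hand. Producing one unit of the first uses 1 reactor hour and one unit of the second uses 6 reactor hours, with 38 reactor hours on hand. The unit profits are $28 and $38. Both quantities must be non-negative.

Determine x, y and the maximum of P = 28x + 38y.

x = 3, y = 3, maximum P = 198

The binding constraints are 2x + 5y = 21 and 3x + 4y = 21.
Solving simultaneously gives x = 3, y = 3.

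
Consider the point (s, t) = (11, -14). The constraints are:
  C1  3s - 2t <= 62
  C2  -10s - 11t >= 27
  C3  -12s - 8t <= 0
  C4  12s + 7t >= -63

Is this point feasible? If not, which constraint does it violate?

C1: 61 ≤ 62 ✓
C2: 44 ≥ 27 ✓
C3: -20 ≤ 0 ✓
C4: 34 ≥ -63 ✓

feasible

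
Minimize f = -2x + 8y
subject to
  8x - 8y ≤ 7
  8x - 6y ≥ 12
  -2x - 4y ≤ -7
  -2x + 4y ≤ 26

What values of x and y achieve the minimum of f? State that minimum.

x = 27/8, y = 5/2, minimum f = 53/4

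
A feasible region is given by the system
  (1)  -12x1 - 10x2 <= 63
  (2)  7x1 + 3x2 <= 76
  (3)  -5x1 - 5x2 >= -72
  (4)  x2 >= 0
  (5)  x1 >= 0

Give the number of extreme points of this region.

4

The feasible vertices (each the meet of two boundaries and inside every other half-plane) are:
  (41/5, 31/5)
  (76/7, 0)
  (0, 72/5)
  (0, 0)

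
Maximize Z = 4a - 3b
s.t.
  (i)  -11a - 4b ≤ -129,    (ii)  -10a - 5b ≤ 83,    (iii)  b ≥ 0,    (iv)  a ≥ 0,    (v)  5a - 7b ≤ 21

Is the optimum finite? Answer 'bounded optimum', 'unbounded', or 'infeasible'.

From the feasible point (0, 129/4), moving in the direction (7, 5) keeps every constraint satisfied while Z increases without bound.

unbounded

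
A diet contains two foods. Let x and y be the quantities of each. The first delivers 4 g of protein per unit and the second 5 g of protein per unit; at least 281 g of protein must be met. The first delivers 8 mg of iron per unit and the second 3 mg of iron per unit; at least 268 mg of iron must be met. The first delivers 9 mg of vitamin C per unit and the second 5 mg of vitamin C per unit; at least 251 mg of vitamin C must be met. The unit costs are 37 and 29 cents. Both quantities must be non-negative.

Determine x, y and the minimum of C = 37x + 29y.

Vertices and C = 37x + 29y:
  (0, 268/3) → C = 7772/3
  (281/4, 0) → C = 10397/4
  (71/4, 42) → C = 7499/4
The feasible region is unbounded (it extends along (0, 1), (1, 0)), but C strictly increases along every unbounded feasible direction, so there is no improving ray and the minimum is attained at a vertex.

The binding constraints are 4x + 5y = 281 and 8x + 3y = 268.
Solving simultaneously gives x = 71/4, y = 42.

x = 71/4, y = 42, minimum C = 7499/4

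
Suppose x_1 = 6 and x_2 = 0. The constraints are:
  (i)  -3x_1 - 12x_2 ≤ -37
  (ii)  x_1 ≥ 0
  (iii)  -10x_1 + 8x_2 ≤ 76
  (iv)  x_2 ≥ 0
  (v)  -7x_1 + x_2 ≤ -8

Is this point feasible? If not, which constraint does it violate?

not feasible — violates (i)

Constraint (i): -3x_1 - 12x_2 = -18, which is not ≤ -37. All other constraints are satisfied.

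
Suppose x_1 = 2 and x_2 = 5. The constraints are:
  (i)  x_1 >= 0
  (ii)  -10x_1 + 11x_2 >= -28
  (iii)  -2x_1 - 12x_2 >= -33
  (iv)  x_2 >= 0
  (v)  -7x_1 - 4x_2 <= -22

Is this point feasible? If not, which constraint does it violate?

Constraint (iii): -2x_1 - 12x_2 = -64, which is not ≥ -33. All other constraints are satisfied.

not feasible — violates (iii)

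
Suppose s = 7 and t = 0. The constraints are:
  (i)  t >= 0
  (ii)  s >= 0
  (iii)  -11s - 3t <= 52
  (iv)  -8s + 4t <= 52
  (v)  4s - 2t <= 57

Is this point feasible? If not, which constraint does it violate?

feasible

(i): 0 ≥ 0 ✓
(ii): 7 ≥ 0 ✓
(iii): -77 ≤ 52 ✓
(iv): -56 ≤ 52 ✓
(v): 28 ≤ 57 ✓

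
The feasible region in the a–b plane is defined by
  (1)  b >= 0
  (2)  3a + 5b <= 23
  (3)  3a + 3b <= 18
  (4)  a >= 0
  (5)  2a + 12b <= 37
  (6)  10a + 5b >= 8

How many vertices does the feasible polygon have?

Pairwise boundary intersections that survive every other constraint:
  (6, 0)
  (4/5, 0)
  (7/2, 5/2)
  (0, 37/12)
  (0, 8/5)

5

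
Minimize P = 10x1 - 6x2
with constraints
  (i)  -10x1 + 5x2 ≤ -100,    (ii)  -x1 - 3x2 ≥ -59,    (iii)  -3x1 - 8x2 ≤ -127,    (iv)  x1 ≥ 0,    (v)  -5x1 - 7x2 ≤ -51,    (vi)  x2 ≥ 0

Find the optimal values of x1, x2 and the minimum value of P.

x1 = 17, x2 = 14, minimum P = 86

Extreme points and P = 10x1 - 6x2:
  (17, 14) → P = 86
  (287/19, 194/19) → P = 1706/19
  (59, 0) → P = 590
  (127/3, 0) → P = 1270/3

The optimum lies where -10x1 + 5x2 = -100 and -x1 - 3x2 = -59.
Solving simultaneously gives x1 = 17, x2 = 14.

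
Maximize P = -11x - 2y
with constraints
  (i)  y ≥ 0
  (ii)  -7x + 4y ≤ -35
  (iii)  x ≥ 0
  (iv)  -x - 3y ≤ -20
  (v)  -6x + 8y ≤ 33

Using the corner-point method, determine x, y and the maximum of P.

Extreme points and P = -11x - 2y:
  (20, 0) → P = -220
  (37/5, 21/5) → P = -449/5
  (103/8, 441/32) → P = -2707/16
The feasible region is unbounded (it extends along (4, 3), (1, 0)), but P strictly decreases along every unbounded feasible direction, so there is no improving ray and the maximum is attained at a vertex.

At the optimal vertex, -7x + 4y = -35 and -x - 3y = -20.
Solving simultaneously gives x = 37/5, y = 21/5.

x = 37/5, y = 21/5, maximum P = -449/5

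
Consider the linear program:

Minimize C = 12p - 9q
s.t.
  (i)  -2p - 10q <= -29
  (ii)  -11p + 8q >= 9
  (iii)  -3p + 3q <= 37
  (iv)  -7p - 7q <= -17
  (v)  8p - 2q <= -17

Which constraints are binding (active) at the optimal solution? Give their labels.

(iii) and (iv)

Vertices and C = 12p - 9q:
  (-104/21, 155/21) → C = -881/7
  (23/18, 245/18) → C = -643/6
  (-17/14, 51/14) → C = -663/14

The minimum is at (-104/21, 155/21). Substituting into each constraint, equality holds for (iii) and (iv); the remaining constraints have slack.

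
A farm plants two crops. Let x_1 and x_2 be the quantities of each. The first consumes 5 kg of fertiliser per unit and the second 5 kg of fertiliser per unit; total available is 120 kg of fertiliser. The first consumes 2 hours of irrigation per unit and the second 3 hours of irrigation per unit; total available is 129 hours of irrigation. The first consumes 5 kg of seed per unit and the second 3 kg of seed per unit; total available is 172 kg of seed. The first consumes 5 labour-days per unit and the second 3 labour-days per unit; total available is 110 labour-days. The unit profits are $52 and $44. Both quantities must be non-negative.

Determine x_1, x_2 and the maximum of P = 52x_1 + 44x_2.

Feasible corners and P = 52x_1 + 44x_2:
  (0, 0) → P = 0
  (0, 24) → P = 1056
  (22, 0) → P = 1144
  (19, 5) → P = 1208

x_1 = 19, x_2 = 5, maximum P = 1208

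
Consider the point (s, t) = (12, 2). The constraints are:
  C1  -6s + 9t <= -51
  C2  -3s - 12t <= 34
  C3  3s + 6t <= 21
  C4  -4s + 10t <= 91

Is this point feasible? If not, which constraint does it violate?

Constraint C3: 3s + 6t = 48, which is not ≤ 21. All other constraints are satisfied.

not feasible — violates C3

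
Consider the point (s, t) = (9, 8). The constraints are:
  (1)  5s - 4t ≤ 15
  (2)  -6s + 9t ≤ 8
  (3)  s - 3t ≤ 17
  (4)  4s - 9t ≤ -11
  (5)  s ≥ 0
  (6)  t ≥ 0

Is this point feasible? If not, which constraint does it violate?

Constraint (2): -6s + 9t = 18, which is not ≤ 8. All other constraints are satisfied.

not feasible — violates (2)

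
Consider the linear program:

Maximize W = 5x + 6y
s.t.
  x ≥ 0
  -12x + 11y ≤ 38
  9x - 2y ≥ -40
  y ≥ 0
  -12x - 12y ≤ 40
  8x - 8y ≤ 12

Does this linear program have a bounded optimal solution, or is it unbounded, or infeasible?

From the feasible point (0, 38/11), moving in the direction (8, 8) keeps every constraint satisfied while W increases without bound.

unbounded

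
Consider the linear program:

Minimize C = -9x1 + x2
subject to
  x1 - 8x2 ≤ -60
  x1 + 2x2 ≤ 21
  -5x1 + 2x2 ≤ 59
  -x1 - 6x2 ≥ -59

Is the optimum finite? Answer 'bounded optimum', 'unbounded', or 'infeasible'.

bounded optimum

Vertices and C = -9x1 + x2:
  (24/5, 81/10) → C = -351/10
  (-176/19, 241/38) → C = 3409/38
  (2, 19/2) → C = -17/2
  (-59/8, 177/16) → C = 1239/16
The feasible region has finitely many vertices and no improving ray; the minimum is -351/10 at (24/5, 81/10).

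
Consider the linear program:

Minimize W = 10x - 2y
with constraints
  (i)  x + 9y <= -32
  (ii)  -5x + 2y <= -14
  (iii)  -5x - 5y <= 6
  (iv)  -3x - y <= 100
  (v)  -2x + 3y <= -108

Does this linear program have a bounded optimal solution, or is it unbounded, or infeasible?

Extreme points and W = 10x - 2y:
  (292/7, -172/21) → W = 9104/21
  (522/25, -552/25) → W = 6324/25
The feasible region has finitely many vertices and no improving ray; the minimum is 6324/25 at (522/25, -552/25).

bounded optimum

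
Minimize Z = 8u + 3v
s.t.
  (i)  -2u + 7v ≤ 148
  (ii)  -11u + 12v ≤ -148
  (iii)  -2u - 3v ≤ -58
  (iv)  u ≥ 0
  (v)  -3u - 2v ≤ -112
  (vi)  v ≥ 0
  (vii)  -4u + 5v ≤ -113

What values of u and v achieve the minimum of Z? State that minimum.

u = 786/23, v = 109/23, minimum Z = 6615/23

Feasible corners and Z = 8u + 3v:
  (1531/18, 409/9) → Z = 7351/9
  (112/3, 0) → Z = 896/3
  (786/23, 109/23) → Z = 6615/23
The feasible region is unbounded (it extends along (1, 0), (7, 2)), but Z strictly increases along every unbounded feasible direction, so there is no improving ray and the minimum is attained at a vertex.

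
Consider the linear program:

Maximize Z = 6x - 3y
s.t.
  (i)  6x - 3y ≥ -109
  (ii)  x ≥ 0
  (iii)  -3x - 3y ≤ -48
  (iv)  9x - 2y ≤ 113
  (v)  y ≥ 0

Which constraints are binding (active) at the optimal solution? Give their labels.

Vertices and Z = 6x - 3y:
  (0, 109/3) → Z = -109
  (557/15, 553/5) → Z = -109
  (0, 16) → Z = -48
  (145/11, 31/11) → Z = 777/11

The maximum is at (145/11, 31/11). Substituting into each constraint, equality holds for (iii) and (iv); the remaining constraints have slack.

(iii) and (iv)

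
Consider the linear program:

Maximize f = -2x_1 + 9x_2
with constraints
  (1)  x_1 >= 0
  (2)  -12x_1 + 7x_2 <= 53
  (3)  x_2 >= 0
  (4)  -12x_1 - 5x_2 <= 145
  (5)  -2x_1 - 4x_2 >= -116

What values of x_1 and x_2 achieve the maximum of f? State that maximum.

x_1 = 300/31, x_2 = 749/31, maximum f = 6141/31

Feasible corners and f = -2x_1 + 9x_2:
  (0, 53/7) → f = 477/7
  (0, 0) → f = 0
  (300/31, 749/31) → f = 6141/31
  (58, 0) → f = -116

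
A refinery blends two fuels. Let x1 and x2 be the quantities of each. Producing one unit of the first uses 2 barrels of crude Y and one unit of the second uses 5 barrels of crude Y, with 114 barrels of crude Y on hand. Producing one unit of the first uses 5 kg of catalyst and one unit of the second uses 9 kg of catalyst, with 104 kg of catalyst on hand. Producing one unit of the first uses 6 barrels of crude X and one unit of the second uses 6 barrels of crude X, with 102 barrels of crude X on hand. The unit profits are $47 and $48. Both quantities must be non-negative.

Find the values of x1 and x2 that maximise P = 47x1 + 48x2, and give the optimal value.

Corner points and P = 47x1 + 48x2:
  (0, 0) → P = 0
  (0, 104/9) → P = 1664/3
  (17, 0) → P = 799
  (49/4, 19/4) → P = 3215/4

x1 = 49/4, x2 = 19/4, maximum P = 3215/4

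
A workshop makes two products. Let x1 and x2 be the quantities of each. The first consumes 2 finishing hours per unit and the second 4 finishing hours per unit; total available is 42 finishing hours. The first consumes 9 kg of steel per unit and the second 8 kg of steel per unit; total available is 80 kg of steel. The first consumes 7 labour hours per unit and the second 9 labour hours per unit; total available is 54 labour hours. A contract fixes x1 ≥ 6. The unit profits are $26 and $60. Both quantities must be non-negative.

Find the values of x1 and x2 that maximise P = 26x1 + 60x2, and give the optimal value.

x1 = 6, x2 = 4/3, maximum P = 236

At the optimal vertex, 7x1 + 9x2 = 54 and x1 = 6.
Solving simultaneously gives x1 = 6, x2 = 4/3.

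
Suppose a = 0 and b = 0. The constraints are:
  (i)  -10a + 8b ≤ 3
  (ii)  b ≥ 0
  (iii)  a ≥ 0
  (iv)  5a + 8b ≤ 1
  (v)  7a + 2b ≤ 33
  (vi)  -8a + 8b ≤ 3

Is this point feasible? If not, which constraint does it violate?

(i): 0 ≤ 3 ✓
(ii): 0 ≥ 0 ✓
(iii): 0 ≥ 0 ✓
(iv): 0 ≤ 1 ✓
(v): 0 ≤ 33 ✓
(vi): 0 ≤ 3 ✓

feasible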